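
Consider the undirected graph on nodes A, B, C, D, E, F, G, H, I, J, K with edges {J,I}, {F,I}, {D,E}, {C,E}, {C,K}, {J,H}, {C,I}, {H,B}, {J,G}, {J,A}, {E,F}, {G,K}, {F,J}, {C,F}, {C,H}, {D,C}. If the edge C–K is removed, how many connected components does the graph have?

1

C and K are still connected via C-F-J-G-K, so the component count stays at 1.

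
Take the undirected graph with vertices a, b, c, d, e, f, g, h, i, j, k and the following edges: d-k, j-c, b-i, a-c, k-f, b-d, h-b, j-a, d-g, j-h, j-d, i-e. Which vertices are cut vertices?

Removing b increases the component count from 1 to 2, so b is a cut vertex.
Removing d increases the component count from 1 to 3, so d is a cut vertex.
Removing i increases the component count from 1 to 2, so i is a cut vertex.
Likewise j, k are cut vertices.
By contrast removing a leaves 1 component; it is not a cut vertex. No other vertex is a cut vertex either.

b, d, i, j, k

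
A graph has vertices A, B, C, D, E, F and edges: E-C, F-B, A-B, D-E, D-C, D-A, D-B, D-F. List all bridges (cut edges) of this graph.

none

The edges on the cycle D-E-C-D are not bridges since each lies on that cycle.
Every edge lies on some cycle, so there are no bridges.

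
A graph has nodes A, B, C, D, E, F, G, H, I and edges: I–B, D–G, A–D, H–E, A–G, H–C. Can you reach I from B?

Yes

From B we can reach B, I, which includes I.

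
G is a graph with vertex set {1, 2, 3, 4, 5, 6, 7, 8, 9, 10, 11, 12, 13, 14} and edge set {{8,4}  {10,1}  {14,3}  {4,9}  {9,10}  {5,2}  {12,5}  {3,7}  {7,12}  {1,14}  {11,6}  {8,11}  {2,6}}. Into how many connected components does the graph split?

13 is isolated — a component by itself.
Starting from 1 we can reach 1, 2, 3, 4, 5, 6, 7, 8, 9, 10, 11, 12, 14. That is one component of size 13.
Total: 2 components.

2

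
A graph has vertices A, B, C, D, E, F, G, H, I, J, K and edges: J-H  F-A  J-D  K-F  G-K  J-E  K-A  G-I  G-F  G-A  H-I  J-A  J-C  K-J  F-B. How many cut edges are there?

The edges on the cycle G-K-J-H-I-G are not bridges since each lies on that cycle.
But removing J-C disconnects J from C; removing J-D disconnects J from D; removing F-B disconnects F from B; removing J-E disconnects J from E — these are bridges.
That makes 4 bridges.

4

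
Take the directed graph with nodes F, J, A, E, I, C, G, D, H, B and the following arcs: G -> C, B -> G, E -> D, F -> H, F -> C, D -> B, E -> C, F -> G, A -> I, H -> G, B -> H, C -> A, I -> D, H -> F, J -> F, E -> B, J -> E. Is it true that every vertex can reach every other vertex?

No

There is no directed path from B to J, so the graph is not strongly connected.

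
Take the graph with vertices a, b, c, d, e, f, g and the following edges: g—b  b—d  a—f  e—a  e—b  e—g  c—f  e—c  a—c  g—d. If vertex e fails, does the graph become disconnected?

Deleting e raises the number of components from 1 to 2, so e is a cut vertex.

Yes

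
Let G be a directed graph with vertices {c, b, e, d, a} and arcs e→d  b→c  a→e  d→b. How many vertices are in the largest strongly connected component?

1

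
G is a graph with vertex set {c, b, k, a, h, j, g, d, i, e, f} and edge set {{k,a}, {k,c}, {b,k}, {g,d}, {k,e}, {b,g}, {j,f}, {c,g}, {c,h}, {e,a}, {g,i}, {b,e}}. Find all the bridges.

The edges on the cycle b-k-c-g-b are not bridges since each lies on that cycle.
But removing g - i disconnects g from i; removing d - g disconnects d from g; removing j - f disconnects j from f; removing c - h disconnects c from h — these are bridges.

c-h, d-g, f-j, g-i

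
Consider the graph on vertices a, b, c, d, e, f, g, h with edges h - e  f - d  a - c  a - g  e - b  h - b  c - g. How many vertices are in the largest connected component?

Starting from d we can reach d, f. That is one component of size 2.
Starting from b we can reach b, e, h. That is one component of size 3.
Starting from a we can reach a, c, g. That is one component of size 3.
The largest has 3 vertices.

3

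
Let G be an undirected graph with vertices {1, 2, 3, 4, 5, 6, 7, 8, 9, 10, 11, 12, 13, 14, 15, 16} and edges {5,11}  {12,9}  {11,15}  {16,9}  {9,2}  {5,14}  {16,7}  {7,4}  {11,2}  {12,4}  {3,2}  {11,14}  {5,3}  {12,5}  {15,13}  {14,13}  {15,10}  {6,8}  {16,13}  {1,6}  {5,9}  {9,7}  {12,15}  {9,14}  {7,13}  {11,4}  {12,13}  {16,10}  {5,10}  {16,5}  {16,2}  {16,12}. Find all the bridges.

1-6, 6-8

The edges on the cycle 16-12-15-10-16 are not bridges since each lies on that cycle.
But removing 1 - 6 disconnects 1 from 6; removing 6 - 8 disconnects 6 from 8 — these are bridges.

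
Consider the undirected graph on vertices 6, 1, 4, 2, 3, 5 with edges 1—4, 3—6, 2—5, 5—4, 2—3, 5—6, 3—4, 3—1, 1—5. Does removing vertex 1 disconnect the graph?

No

Deleting 1 leaves 1 component (was 1) (its neighbors 3, 4, 5 remain connected to each other), so 1 is not a cut vertex.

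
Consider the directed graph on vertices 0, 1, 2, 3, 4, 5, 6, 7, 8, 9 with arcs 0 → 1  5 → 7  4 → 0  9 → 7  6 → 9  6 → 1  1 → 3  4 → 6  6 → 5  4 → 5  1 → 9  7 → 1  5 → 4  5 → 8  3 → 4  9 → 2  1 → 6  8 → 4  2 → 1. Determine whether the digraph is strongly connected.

From 3 we can reach every vertex (0, 1, 2, 3, 4, 5, 6, 7, 8, 9), and every vertex can reach 3 (0, 1, 2, 3, 4, 5, 6, 7, 8, 9). So the whole graph is one strongly connected component.

Yes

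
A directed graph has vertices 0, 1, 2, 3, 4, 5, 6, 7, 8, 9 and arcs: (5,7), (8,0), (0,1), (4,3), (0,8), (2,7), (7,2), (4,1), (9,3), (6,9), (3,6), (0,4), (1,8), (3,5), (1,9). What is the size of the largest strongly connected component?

4

{0, 1, 4, 8} are all mutually reachable — one SCC of size 4.
{3, 6, 9} are all mutually reachable — one SCC of size 3.
{2, 7} are all mutually reachable — one SCC of size 2.
{5} is an SCC by itself.
The largest has 4 vertices.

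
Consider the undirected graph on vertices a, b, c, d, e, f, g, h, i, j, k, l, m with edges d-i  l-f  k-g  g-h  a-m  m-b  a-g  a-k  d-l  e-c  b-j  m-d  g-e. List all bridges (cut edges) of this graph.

a-m, b-j, b-m, c-e, d-i, d-l, d-m, e-g, f-l, g-h

The edges on the cycle a-k-g-a are not bridges since each lies on that cycle.
But removing m-d disconnects m from d; removing c-e disconnects c from e; removing j-b disconnects j from b; removing g-h disconnects g from h — these are bridges.
In total 10 edges are bridges.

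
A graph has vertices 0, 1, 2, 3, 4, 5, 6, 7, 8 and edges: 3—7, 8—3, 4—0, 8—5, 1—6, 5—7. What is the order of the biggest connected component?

4

2 is isolated — a component by itself.
Starting from 0 we can reach 0, 4. That is one component of size 2.
Starting from 1 we can reach 1, 6. That is one component of size 2.
Starting from 3 we can reach 3, 5, 7, 8. That is one component of size 4.
The largest has 4 vertices.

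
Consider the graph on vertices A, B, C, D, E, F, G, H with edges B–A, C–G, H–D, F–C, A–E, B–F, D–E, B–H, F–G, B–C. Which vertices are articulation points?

Removing B increases the component count from 1 to 2, so B is a cut vertex.
By contrast removing D leaves 1 component; it is not a cut vertex. No other vertex is a cut vertex either.

B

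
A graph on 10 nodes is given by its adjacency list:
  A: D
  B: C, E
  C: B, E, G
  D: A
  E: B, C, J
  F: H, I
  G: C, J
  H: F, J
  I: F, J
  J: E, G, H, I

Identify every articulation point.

J

Removing J increases the component count from 2 to 3, so J is a cut vertex.
By contrast removing D leaves 2 components; it is not a cut vertex. No other vertex is a cut vertex either.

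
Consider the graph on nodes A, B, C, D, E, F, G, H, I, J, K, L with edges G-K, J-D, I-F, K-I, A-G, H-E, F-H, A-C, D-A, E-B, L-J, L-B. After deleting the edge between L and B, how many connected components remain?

1

L and B are still connected via L-J-D-A-G-K-I-F-H-E-B, so the component count stays at 1.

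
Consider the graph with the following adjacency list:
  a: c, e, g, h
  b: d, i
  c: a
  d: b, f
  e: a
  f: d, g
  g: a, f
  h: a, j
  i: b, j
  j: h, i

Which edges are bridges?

The edges on the cycle i-j-h-a-g-f-d-b-i are not bridges since each lies on that cycle.
But removing c-a disconnects c from a; removing e-a disconnects e from a — these are bridges.

a-c, a-e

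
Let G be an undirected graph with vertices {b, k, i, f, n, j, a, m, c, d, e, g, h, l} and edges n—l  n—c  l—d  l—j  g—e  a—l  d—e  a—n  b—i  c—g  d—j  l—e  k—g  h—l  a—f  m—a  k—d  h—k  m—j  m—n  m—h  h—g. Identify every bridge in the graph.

The edges on the cycle m-a-n-c-g-k-h-m are not bridges since each lies on that cycle.
But removing b—i disconnects b from i; removing a—f disconnects a from f — these are bridges.

a-f, b-i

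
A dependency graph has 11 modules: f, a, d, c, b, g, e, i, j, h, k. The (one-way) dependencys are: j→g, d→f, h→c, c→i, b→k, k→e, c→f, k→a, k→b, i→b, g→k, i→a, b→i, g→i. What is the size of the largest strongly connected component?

3

{b, i, k} are all mutually reachable — one SCC of size 3.
{h} is an SCC by itself.
{g} is an SCC by itself.
{e} is an SCC by itself.
{j} is an SCC by itself.
(and 4 more singleton SCCs)
The largest has 3 vertices.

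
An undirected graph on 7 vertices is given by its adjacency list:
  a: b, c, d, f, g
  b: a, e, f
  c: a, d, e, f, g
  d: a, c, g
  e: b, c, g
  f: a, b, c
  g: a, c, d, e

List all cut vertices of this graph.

none

Removing f, for instance, still leaves 1 component. No single vertex removal increases the component count — the graph has no articulation points.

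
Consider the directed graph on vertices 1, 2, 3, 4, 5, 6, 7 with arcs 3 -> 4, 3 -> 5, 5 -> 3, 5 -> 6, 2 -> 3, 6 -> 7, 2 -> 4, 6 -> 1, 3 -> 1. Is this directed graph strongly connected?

No

There is no directed path from 5 to 2, so the graph is not strongly connected.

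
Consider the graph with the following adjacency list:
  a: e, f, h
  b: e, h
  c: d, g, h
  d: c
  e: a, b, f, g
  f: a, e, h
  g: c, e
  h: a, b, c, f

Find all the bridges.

c-d

The edges on the cycle b-e-f-a-h-b are not bridges since each lies on that cycle.
But removing d-c disconnects d from c — this is a bridge.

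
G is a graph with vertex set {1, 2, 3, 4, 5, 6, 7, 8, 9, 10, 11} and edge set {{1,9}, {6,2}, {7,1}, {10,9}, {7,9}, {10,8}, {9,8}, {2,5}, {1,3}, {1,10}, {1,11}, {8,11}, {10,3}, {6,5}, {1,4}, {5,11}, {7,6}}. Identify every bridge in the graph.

1-4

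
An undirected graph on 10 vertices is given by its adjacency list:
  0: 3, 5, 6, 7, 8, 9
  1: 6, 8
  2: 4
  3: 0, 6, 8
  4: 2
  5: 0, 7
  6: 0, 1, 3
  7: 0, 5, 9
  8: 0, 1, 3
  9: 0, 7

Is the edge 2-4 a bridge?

Removing 2-4 leaves no path between 2 and 4: the component count goes from 2 to 3. So it is a bridge.

Yes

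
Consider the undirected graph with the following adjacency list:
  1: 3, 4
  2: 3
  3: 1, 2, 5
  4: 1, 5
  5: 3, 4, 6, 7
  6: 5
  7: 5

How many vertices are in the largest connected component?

7

Starting from 1 we can reach 1, 2, 3, 4, 5, 6, 7. That is one component of size 7.
The largest has 7 vertices.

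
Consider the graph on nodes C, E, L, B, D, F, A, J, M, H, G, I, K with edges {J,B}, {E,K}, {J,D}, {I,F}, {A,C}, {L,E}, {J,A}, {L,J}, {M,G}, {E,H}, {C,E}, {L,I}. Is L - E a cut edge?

No

After removing L - E, the path L-J-A-C-E still connects them, so the edge is not a bridge.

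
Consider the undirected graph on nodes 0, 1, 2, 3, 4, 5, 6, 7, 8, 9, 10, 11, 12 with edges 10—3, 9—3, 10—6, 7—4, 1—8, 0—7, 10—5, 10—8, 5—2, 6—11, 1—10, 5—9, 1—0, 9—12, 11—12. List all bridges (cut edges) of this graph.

The edges on the cycle 10-6-11-12-9-5-10 are not bridges since each lies on that cycle.
But removing 7—0 disconnects 7 from 0; removing 5—2 disconnects 5 from 2; removing 1—0 disconnects 1 from 0; removing 4—7 disconnects 4 from 7 — these are bridges.

0-1, 0-7, 2-5, 4-7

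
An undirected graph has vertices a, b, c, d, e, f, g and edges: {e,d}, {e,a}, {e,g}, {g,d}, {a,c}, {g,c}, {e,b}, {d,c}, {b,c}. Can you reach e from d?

From d we can reach a, b, c, d, e, g, which includes e.

Yes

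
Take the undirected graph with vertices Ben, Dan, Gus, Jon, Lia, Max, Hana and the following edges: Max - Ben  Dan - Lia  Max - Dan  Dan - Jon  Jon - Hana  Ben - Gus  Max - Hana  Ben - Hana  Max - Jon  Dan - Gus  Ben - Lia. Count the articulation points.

0

Removing Hana, for instance, still leaves 1 component. No single vertex removal increases the component count — the graph has no articulation points.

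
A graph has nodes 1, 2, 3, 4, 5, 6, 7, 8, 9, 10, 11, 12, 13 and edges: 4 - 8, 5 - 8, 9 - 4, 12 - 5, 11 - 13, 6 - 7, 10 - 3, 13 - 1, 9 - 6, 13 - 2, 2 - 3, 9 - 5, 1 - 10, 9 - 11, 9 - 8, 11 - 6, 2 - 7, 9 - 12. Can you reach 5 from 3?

Yes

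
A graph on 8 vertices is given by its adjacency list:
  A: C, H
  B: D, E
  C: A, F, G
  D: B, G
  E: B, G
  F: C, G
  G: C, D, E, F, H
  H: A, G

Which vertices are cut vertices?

G

Removing G increases the component count from 1 to 2, so G is a cut vertex.
By contrast removing A leaves 1 component; it is not a cut vertex. No other vertex is a cut vertex either.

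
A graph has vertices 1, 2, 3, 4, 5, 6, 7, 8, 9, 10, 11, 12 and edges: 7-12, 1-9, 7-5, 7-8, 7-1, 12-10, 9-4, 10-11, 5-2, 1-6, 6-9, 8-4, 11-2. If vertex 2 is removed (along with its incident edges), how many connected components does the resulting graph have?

2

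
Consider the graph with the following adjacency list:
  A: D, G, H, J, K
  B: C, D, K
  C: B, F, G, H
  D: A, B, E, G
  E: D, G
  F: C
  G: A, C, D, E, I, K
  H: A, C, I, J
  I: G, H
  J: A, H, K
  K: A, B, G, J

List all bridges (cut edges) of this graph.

C-F

The edges on the cycle D-G-A-K-B-D are not bridges since each lies on that cycle.
But removing C-F disconnects C from F — this is a bridge.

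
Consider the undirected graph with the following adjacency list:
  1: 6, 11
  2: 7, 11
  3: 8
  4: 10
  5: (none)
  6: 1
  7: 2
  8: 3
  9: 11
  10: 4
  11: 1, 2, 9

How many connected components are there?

4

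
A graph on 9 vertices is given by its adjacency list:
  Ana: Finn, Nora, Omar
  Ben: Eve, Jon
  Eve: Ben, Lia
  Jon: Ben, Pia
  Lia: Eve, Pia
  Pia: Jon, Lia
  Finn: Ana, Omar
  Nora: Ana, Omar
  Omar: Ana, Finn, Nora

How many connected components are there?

2

Starting from Ana we can reach Ana, Finn, Nora, Omar. That is one component of size 4.
Starting from Ben we can reach Ben, Eve, Jon, Lia, Pia. That is one component of size 5.
Total: 2 components.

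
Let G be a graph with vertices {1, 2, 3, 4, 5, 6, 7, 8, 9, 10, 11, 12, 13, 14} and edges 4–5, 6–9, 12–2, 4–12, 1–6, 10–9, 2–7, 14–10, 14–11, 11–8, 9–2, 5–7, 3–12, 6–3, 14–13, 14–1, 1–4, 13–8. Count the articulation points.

1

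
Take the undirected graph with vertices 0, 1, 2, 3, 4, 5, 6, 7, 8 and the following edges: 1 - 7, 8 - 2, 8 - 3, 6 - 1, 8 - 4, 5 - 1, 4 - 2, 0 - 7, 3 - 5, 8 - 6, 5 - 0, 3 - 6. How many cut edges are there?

0

The edges on the cycle 8-4-2-8 are not bridges since each lies on that cycle.
Every edge lies on some cycle, so there are no bridges.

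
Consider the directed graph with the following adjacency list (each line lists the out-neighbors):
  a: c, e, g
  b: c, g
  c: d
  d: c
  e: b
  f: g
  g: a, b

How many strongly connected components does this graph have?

{a, b, e, g} are all mutually reachable — one SCC of size 4.
{c, d} are all mutually reachable — one SCC of size 2.
{f} is an SCC by itself.
That gives 3 strongly connected components.

3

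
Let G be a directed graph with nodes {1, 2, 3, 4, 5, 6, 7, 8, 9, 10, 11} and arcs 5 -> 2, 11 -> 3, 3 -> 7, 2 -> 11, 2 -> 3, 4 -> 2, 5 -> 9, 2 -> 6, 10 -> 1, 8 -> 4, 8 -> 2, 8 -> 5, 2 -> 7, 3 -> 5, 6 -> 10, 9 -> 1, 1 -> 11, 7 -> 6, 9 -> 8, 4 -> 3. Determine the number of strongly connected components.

1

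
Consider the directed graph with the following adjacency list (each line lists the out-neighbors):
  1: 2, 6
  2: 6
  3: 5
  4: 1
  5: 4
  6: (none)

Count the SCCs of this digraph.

6

{3} is an SCC by itself.
{2} is an SCC by itself.
{5} is an SCC by itself.
{4} is an SCC by itself.
{1} is an SCC by itself.
(and 1 more singleton SCC)
That gives 6 strongly connected components.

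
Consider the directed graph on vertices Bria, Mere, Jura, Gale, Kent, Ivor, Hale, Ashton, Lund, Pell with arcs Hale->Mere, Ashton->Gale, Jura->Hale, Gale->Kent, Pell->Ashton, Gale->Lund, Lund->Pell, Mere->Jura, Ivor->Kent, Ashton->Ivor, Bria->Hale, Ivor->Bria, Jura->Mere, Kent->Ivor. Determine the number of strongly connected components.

{Gale, Lund, Pell, Ashton} are all mutually reachable — one SCC of size 4.
{Hale, Jura, Mere} are all mutually reachable — one SCC of size 3.
{Ivor, Kent} are all mutually reachable — one SCC of size 2.
{Bria} is an SCC by itself.
That gives 4 strongly connected components.

4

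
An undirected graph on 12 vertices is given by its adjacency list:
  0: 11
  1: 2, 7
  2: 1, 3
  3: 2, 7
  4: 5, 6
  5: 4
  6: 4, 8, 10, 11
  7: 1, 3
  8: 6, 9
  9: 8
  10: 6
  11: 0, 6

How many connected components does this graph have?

2

Starting from 1 we can reach 1, 2, 3, 7. That is one component of size 4.
Starting from 0 we can reach 0, 4, 5, 6, 8, 9, 10, 11. That is one component of size 8.
Total: 2 components.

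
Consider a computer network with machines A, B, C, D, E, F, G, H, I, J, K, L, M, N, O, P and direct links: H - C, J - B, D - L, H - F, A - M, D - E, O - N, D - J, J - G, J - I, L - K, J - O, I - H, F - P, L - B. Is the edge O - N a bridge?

Removing O - N leaves no path between O and N: the component count goes from 2 to 3. So it is a bridge.

Yes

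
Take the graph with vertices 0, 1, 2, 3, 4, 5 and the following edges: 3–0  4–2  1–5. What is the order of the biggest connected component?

2

Starting from 0 we can reach 0, 3. That is one component of size 2.
Starting from 2 we can reach 2, 4. That is one component of size 2.
Starting from 1 we can reach 1, 5. That is one component of size 2.
The largest has 2 vertices.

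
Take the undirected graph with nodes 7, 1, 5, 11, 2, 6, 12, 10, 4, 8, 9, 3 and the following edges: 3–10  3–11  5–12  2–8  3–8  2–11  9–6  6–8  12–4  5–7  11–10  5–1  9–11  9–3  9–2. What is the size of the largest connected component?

Starting from 1 we can reach 1, 4, 5, 7, 12. That is one component of size 5.
Starting from 2 we can reach 2, 3, 6, 8, 9, 10, 11. That is one component of size 7.
The largest has 7 vertices.

7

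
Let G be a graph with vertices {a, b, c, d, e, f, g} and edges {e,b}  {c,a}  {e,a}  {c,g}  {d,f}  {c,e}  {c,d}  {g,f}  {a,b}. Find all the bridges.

none

The edges on the cycle c-d-f-g-c are not bridges since each lies on that cycle.
Every edge lies on some cycle, so there are no bridges.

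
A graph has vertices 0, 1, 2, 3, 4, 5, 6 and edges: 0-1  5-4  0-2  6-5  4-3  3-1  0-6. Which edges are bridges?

0-2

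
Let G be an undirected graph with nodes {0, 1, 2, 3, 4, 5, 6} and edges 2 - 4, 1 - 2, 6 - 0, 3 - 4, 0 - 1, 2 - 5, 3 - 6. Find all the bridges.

2-5

The edges on the cycle 3-6-0-1-2-4-3 are not bridges since each lies on that cycle.
But removing 2 - 5 disconnects 2 from 5 — this is a bridge.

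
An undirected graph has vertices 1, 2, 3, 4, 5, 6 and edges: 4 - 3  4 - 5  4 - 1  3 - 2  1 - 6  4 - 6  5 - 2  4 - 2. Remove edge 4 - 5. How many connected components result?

4 and 5 are still connected via 4-2-5, so the component count stays at 1.

1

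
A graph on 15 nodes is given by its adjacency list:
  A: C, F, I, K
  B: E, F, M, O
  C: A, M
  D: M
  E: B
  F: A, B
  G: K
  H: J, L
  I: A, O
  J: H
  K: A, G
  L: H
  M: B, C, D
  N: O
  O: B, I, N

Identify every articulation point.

A, B, H, K, M, O

Removing A increases the component count from 2 to 3, so A is a cut vertex.
Removing B increases the component count from 2 to 3, so B is a cut vertex.
Removing H increases the component count from 2 to 3, so H is a cut vertex.
Likewise K, M, O are cut vertices.
By contrast removing L leaves 2 components; it is not a cut vertex. No other vertex is a cut vertex either.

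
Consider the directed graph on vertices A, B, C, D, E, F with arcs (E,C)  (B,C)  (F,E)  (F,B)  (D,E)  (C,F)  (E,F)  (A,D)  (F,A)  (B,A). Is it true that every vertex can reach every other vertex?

Yes

From F we can reach every vertex (A, B, C, D, E, F), and every vertex can reach F (A, B, C, D, E, F). So the whole graph is one strongly connected component.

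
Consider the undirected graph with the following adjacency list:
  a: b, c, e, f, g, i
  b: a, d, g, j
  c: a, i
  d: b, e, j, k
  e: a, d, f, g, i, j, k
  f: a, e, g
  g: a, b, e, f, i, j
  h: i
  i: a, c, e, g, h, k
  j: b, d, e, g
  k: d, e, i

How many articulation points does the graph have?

Removing i increases the component count from 1 to 2, so i is a cut vertex.
By contrast removing a leaves 1 component; it is not a cut vertex. No other vertex is a cut vertex either.

1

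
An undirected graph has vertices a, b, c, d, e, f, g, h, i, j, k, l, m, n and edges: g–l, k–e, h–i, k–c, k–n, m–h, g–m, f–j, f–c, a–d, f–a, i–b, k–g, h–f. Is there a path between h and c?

From h we can reach a, b, c, d, e, f, g, h, i, j, k, l, m, n, which includes c.

Yes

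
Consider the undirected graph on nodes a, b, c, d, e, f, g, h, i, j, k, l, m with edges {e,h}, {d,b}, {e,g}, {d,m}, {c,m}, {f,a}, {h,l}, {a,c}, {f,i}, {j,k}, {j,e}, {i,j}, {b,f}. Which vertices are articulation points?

Removing e increases the component count from 1 to 3, so e is a cut vertex.
Removing f increases the component count from 1 to 2, so f is a cut vertex.
Removing h increases the component count from 1 to 2, so h is a cut vertex.
Likewise i, j are cut vertices.
By contrast removing m leaves 1 component; it is not a cut vertex. No other vertex is a cut vertex either.

e, f, h, i, j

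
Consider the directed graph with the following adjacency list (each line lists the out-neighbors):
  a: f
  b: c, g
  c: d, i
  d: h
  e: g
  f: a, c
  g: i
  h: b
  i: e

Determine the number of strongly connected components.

3

{b, c, d, h} are all mutually reachable — one SCC of size 4.
{e, g, i} are all mutually reachable — one SCC of size 3.
{a, f} are all mutually reachable — one SCC of size 2.
That gives 3 strongly connected components.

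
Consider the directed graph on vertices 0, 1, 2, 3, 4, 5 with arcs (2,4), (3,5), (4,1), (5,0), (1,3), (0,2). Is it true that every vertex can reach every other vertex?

Yes

From 0 we can reach every vertex (0, 1, 2, 3, 4, 5), and every vertex can reach 0 (0, 1, 2, 3, 4, 5). So the whole graph is one strongly connected component.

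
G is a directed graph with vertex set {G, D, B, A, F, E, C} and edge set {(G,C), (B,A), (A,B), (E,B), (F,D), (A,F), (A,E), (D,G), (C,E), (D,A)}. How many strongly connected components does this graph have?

{A, B, C, D, E, F, G} are all mutually reachable — one SCC of size 7.
That gives 1 strongly connected component.

1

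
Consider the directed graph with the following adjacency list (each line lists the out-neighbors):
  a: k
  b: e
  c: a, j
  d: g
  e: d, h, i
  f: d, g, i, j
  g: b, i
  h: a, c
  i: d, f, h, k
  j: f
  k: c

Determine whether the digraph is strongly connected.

Yes

From a we can reach every vertex (a, b, c, d, e, f, g, h, i, j, k), and every vertex can reach a (a, b, c, d, e, f, g, h, i, j, k). So the whole graph is one strongly connected component.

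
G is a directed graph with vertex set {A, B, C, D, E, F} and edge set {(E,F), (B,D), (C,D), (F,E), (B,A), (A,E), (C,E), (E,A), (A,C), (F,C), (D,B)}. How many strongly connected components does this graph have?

1

{A, B, C, D, E, F} are all mutually reachable — one SCC of size 6.
That gives 1 strongly connected component.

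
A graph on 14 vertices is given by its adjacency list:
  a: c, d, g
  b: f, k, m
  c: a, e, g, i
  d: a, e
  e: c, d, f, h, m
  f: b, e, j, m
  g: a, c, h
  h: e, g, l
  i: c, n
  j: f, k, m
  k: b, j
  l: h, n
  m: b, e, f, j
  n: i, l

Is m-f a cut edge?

After removing m-f, the path m-e-f still connects them, so the edge is not a bridge.

No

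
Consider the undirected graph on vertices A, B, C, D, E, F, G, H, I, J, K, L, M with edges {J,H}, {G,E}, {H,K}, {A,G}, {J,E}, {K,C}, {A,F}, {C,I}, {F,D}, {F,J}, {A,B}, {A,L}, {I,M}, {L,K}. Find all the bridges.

The edges on the cycle A-G-E-J-F-A are not bridges since each lies on that cycle.
But removing B - A disconnects B from A; removing I - M disconnects I from M; removing C - I disconnects C from I; removing D - F disconnects D from F — these are bridges.
In total 5 edges are bridges.

A-B, C-I, C-K, D-F, I-M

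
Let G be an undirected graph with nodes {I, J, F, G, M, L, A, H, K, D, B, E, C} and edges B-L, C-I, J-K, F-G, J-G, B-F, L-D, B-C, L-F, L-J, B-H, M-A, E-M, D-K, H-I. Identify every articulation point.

Removing B increases the component count from 2 to 3, so B is a cut vertex.
Removing M increases the component count from 2 to 3, so M is a cut vertex.
By contrast removing L leaves 2 components; it is not a cut vertex. No other vertex is a cut vertex either.

B, M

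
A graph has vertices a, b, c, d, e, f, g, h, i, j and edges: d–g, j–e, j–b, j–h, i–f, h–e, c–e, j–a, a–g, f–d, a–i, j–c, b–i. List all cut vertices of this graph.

Removing j increases the component count from 1 to 2, so j is a cut vertex.
By contrast removing i leaves 1 component; it is not a cut vertex. No other vertex is a cut vertex either.

j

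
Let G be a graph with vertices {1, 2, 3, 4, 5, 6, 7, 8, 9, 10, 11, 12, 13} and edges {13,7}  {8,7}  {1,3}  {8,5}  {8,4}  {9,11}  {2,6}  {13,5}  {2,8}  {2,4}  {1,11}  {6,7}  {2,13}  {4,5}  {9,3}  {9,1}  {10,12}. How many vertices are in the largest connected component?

Starting from 10 we can reach 10, 12. That is one component of size 2.
Starting from 1 we can reach 1, 3, 9, 11. That is one component of size 4.
Starting from 2 we can reach 2, 4, 5, 6, 7, 8, 13. That is one component of size 7.
The largest has 7 vertices.

7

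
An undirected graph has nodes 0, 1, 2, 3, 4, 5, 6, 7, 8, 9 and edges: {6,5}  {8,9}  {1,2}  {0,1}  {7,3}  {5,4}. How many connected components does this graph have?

Starting from 8 we can reach 8, 9. That is one component of size 2.
Starting from 3 we can reach 3, 7. That is one component of size 2.
Starting from 4 we can reach 4, 5, 6. That is one component of size 3.
Starting from 0 we can reach 0, 1, 2. That is one component of size 3.
Total: 4 components.

4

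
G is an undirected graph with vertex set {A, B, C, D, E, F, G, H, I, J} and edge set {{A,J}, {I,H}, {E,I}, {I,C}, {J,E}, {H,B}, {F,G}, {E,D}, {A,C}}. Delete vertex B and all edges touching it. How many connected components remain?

2

With B gone, the remaining components are: {F, G}; {A, C, D, E, H, I, J}.
That is 2 components.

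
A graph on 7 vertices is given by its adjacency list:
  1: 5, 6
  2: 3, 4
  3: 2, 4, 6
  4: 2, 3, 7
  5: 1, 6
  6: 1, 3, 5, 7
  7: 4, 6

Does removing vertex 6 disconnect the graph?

Deleting 6 raises the number of components from 1 to 2, so 6 is a cut vertex.

Yes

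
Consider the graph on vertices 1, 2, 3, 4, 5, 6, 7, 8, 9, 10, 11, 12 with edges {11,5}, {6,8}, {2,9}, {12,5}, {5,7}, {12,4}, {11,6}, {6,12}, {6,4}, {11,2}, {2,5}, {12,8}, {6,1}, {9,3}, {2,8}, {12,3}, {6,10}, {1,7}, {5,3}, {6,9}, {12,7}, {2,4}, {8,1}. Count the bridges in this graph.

1

The edges on the cycle 11-6-12-5-2-11 are not bridges since each lies on that cycle.
But removing 6—10 disconnects 6 from 10 — this is a bridge.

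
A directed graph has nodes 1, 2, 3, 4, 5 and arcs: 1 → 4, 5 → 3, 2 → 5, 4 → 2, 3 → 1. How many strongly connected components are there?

1

{1, 2, 3, 4, 5} are all mutually reachable — one SCC of size 5.
That gives 1 strongly connected component.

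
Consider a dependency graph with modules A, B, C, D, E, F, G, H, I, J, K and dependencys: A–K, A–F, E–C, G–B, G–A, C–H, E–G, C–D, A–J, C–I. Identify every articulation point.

Removing A increases the component count from 1 to 4, so A is a cut vertex.
Removing C increases the component count from 1 to 4, so C is a cut vertex.
Removing E increases the component count from 1 to 2, so E is a cut vertex.
Likewise G is a cut vertex.
By contrast removing H leaves 1 component; it is not a cut vertex. No other vertex is a cut vertex either.

A, C, E, G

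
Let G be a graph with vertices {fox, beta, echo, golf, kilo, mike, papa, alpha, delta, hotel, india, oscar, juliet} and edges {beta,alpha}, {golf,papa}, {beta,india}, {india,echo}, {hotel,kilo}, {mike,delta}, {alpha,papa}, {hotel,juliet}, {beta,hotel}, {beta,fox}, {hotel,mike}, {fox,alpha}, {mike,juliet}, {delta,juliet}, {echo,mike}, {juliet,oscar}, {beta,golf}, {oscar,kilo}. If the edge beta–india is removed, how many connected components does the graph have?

beta and india are still connected via beta-hotel-mike-echo-india, so the component count stays at 1.

1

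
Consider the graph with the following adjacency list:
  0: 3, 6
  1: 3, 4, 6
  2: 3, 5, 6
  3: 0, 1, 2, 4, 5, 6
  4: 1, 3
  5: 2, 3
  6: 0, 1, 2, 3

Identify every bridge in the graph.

The edges on the cycle 3-6-2-3 are not bridges since each lies on that cycle.
Every edge lies on some cycle, so there are no bridges.

none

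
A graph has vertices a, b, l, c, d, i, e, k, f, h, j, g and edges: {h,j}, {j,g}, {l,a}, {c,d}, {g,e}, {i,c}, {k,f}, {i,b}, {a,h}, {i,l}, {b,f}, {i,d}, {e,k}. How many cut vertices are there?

Removing i increases the component count from 1 to 2, so i is a cut vertex.
By contrast removing k leaves 1 component; it is not a cut vertex. No other vertex is a cut vertex either.

1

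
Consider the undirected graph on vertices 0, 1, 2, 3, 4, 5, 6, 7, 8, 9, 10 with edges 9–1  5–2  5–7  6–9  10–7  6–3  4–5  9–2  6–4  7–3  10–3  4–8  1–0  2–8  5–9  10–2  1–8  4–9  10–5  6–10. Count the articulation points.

Removing 1 increases the component count from 1 to 2, so 1 is a cut vertex.
By contrast removing 3 leaves 1 component; it is not a cut vertex. No other vertex is a cut vertex either.

1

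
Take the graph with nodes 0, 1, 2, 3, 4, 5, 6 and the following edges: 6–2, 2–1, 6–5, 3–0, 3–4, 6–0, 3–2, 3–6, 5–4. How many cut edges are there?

The edges on the cycle 3-6-5-4-3 are not bridges since each lies on that cycle.
But removing 1–2 disconnects 1 from 2 — this is a bridge.

1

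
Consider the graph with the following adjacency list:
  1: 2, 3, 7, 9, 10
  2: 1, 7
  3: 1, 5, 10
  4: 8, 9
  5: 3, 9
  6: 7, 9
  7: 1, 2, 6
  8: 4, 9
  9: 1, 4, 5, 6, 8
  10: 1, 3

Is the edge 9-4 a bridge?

After removing 9-4, the path 9-8-4 still connects them, so the edge is not a bridge.

No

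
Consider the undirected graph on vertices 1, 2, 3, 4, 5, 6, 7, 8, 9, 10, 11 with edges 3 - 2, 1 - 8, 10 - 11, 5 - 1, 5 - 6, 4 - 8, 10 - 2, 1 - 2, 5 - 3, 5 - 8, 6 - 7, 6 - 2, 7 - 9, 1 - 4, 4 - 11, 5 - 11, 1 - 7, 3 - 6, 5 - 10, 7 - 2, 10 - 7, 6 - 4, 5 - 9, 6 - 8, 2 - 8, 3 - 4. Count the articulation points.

Removing 5, for instance, still leaves 1 component. No single vertex removal increases the component count — the graph has no articulation points.

0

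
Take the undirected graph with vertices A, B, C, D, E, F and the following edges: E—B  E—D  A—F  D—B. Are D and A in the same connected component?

No

The component containing D is {B, D, E}, and A is not in it.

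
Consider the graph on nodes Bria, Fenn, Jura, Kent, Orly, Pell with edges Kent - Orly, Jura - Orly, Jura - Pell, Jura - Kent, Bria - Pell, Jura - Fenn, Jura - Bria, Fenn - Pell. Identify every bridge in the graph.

The edges on the cycle Jura-Kent-Orly-Jura are not bridges since each lies on that cycle.
Every edge lies on some cycle, so there are no bridges.

none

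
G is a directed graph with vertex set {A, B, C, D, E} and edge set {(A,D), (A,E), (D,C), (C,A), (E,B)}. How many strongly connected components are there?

{A, C, D} are all mutually reachable — one SCC of size 3.
{E} is an SCC by itself.
{B} is an SCC by itself.
That gives 3 strongly connected components.

3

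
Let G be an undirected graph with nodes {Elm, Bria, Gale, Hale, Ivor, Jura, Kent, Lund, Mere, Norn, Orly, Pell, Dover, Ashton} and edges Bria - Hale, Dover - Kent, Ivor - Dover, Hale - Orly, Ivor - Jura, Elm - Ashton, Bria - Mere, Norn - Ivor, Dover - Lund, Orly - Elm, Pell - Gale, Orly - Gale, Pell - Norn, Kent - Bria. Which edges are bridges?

Ashton-Elm, Bria-Mere, Dover-Lund, Elm-Orly, Ivor-Jura

The edges on the cycle Pell-Norn-Ivor-Dover-Kent-Bria-Hale-Orly-Gale-Pell are not bridges since each lies on that cycle.
But removing Ivor - Jura disconnects Ivor from Jura; removing Elm - Ashton disconnects Elm from Ashton; removing Mere - Bria disconnects Mere from Bria; removing Elm - Orly disconnects Elm from Orly — these are bridges.
In total 5 edges are bridges.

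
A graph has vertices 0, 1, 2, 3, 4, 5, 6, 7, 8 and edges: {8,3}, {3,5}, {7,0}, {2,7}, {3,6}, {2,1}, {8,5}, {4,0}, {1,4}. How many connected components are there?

2

Starting from 3 we can reach 3, 5, 6, 8. That is one component of size 4.
Starting from 0 we can reach 0, 1, 2, 4, 7. That is one component of size 5.
Total: 2 components.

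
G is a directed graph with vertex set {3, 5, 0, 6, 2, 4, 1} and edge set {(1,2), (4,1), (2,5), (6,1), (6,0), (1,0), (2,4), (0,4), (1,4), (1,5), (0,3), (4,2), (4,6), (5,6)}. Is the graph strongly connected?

There is no directed path from 3 to 2, so the graph is not strongly connected.

No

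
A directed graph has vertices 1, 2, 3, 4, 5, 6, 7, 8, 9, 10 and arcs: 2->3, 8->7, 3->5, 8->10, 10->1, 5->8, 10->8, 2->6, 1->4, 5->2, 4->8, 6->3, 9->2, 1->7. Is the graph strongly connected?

There is no directed path from 5 to 9, so the graph is not strongly connected.

No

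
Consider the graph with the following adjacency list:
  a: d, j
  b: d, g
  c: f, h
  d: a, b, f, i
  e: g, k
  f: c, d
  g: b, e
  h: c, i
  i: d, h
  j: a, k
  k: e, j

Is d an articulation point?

Yes

Deleting d raises the number of components from 1 to 2, so d is a cut vertex.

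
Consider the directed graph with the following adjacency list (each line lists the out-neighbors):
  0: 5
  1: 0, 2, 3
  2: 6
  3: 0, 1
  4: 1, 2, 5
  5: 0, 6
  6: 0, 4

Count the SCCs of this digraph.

{0, 1, 2, 3, 4, 5, 6} are all mutually reachable — one SCC of size 7.
That gives 1 strongly connected component.

1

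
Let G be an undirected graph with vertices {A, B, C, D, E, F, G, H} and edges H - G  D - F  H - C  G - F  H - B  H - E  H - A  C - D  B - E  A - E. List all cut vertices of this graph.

H

Removing H increases the component count from 1 to 2, so H is a cut vertex.
By contrast removing A leaves 1 component; it is not a cut vertex. No other vertex is a cut vertex either.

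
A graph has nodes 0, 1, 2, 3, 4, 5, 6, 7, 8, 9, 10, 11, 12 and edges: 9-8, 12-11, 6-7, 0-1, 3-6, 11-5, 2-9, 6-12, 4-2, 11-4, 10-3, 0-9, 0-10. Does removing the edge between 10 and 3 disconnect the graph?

No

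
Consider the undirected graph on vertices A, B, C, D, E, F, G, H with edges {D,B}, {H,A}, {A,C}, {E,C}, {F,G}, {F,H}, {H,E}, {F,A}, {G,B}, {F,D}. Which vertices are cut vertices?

F

Removing F increases the component count from 1 to 2, so F is a cut vertex.
By contrast removing A leaves 1 component; it is not a cut vertex. No other vertex is a cut vertex either.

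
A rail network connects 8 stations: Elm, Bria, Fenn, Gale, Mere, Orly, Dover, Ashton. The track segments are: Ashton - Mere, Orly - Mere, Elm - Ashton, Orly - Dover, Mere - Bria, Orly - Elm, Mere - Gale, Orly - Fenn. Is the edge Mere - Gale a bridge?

Removing Mere - Gale leaves no path between Mere and Gale: the component count goes from 1 to 2. So it is a bridge.

Yes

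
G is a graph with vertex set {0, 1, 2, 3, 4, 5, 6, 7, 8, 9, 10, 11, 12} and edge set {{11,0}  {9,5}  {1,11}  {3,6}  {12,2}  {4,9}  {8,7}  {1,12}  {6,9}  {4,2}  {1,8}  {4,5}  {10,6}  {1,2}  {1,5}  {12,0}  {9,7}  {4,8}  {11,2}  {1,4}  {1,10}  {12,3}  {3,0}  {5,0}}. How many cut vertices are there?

0

Removing 1, for instance, still leaves 1 component. No single vertex removal increases the component count — the graph has no articulation points.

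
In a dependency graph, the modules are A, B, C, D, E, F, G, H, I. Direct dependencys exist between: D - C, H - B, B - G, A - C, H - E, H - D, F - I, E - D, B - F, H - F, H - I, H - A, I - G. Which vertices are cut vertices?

H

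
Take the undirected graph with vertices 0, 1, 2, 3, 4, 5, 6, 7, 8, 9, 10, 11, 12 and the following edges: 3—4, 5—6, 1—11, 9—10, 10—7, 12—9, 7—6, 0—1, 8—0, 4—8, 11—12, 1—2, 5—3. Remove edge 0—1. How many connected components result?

1

0 and 1 are still connected via 0-8-4-3-5-6-7-10-9-12-11-1, so the component count stays at 1.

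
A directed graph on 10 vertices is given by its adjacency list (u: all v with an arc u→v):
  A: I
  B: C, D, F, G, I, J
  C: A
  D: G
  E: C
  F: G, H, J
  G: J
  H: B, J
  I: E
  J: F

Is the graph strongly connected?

There is no directed path from I to H, so the graph is not strongly connected.

No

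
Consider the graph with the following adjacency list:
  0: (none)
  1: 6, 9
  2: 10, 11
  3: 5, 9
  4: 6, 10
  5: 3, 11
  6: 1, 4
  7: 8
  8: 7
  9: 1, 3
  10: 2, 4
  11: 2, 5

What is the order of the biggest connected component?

9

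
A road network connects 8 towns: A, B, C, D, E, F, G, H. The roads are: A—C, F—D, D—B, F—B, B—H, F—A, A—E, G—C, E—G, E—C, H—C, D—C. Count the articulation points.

0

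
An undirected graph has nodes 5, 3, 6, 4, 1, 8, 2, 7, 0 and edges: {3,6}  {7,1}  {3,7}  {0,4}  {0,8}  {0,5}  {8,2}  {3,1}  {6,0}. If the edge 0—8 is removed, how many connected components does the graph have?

2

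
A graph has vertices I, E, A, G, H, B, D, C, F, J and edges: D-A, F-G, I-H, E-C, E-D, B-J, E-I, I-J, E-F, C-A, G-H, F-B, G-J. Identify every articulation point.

Removing E increases the component count from 1 to 2, so E is a cut vertex.
By contrast removing H leaves 1 component; it is not a cut vertex. No other vertex is a cut vertex either.

E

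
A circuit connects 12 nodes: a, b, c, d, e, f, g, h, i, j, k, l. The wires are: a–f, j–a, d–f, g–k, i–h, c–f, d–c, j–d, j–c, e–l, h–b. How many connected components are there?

Starting from e we can reach e, l. That is one component of size 2.
Starting from g we can reach g, k. That is one component of size 2.
Starting from b we can reach b, h, i. That is one component of size 3.
Starting from a we can reach a, c, d, f, j. That is one component of size 5.
Total: 4 components.

4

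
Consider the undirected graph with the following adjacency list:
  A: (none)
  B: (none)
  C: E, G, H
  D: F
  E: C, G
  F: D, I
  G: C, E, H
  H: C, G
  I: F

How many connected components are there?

4

A is isolated — a component by itself.
B is isolated — a component by itself.
Starting from D we can reach D, F, I. That is one component of size 3.
Starting from C we can reach C, E, G, H. That is one component of size 4.
Total: 4 components.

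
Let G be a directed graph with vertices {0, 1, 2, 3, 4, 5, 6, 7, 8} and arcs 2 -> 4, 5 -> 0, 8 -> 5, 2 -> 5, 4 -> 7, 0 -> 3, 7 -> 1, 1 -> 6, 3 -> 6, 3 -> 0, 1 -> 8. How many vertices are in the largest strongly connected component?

{0, 3} are all mutually reachable — one SCC of size 2.
{7} is an SCC by itself.
{4} is an SCC by itself.
{6} is an SCC by itself.
{2} is an SCC by itself.
(and 3 more singleton SCCs)
The largest has 2 vertices.

2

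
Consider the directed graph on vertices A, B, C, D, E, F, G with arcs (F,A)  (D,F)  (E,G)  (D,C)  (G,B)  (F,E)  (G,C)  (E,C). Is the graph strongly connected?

No

There is no directed path from G to A, so the graph is not strongly connected.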